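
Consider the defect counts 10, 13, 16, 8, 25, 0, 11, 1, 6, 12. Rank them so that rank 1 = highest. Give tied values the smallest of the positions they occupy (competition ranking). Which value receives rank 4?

12

Sorted (descending): 25, 16, 13, 12, 11, 10, 8, 6, 1, 0
No ties — each value takes its position as its rank.
Rank 4 → value 12.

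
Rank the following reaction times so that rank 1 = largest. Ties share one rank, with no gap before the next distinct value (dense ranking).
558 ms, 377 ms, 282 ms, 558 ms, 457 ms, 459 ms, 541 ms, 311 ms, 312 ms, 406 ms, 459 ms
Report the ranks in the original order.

1, 6, 9, 1, 4, 3, 2, 8, 7, 5, 3

Sorted (descending): 558, 558, 541, 459, 459, 457, 406, 377, 312, 311, 282
The 2 values of 558 share dense rank 1.
The 2 values of 459 share dense rank 3.
Remaining distinct values take the next consecutive integers.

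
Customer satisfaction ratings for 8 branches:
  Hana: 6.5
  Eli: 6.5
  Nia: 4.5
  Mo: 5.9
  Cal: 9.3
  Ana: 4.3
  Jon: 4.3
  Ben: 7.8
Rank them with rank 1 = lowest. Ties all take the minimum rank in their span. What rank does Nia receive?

Sorted (ascending): 4.3, 4.3, 4.5, 5.9, 6.5, 6.5, 7.8, 9.3
The 2 values of 4.3 occupy positions 1–2 → each gets rank 1.
The 2 values of 6.5 occupy positions 5–6 → each gets rank 5.
Nia has value 4.5 → rank 3.

3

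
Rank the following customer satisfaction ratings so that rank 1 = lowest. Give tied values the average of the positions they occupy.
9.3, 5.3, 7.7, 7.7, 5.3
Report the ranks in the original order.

5, 1.5, 3.5, 3.5, 1.5

Sorted (ascending): 5.3, 5.3, 7.7, 7.7, 9.3
The 2 values of 5.3 occupy positions 1–2 → average rank (1+2)/2 = 1.5.
The 2 values of 7.7 occupy positions 3–4 → average rank (3+4)/2 = 3.5.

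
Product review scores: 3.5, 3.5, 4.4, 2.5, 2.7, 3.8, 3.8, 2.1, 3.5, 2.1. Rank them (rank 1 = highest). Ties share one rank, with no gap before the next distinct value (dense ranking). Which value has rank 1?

4.4

Sorted (descending): 4.4, 3.8, 3.8, 3.5, 3.5, 3.5, 2.7, 2.5, 2.1, 2.1
The 2 values of 3.8 share dense rank 2.
The 3 values of 3.5 share dense rank 3.
The 2 values of 2.1 share dense rank 6.
Remaining distinct values take the next consecutive integers.
Rank 1 → value 4.4.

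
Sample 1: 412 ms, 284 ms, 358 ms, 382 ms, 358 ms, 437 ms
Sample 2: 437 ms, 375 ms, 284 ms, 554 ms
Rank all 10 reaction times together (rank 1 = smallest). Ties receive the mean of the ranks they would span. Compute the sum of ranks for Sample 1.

30

Sorted (ascending): 284, 284, 358, 358, 375, 382, 412, 437, 437, 554
The 2 values of 284 occupy positions 1–2 → average rank (1+2)/2 = 1.5.
The 2 values of 358 occupy positions 3–4 → average rank (3+4)/2 = 3.5.
The 2 values of 437 occupy positions 8–9 → average rank (8+9)/2 = 8.5.
Sample 1 values → pooled ranks: 412→7, 284→1.5, 358→3.5, 382→6, 358→3.5, 437→8.5
Rank sum = 7 + 1.5 + 3.5 + 6 + 3.5 + 8.5 = 30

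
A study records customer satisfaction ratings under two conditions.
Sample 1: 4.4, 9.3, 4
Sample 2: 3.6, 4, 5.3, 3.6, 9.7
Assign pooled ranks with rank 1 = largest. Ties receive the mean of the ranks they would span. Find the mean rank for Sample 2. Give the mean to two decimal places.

4.90

Sorted (descending): 9.7, 9.3, 5.3, 4.4, 4, 4, 3.6, 3.6
The 2 values of 4 occupy positions 5–6 → average rank (5+6)/2 = 5.5.
The 2 values of 3.6 occupy positions 7–8 → average rank (7+8)/2 = 7.5.
Sample 2 values → pooled ranks: 3.6→7.5, 4→5.5, 5.3→3, 3.6→7.5, 9.7→1
Mean rank = (7.5 + 5.5 + 3 + 7.5 + 1) / 5 = 4.90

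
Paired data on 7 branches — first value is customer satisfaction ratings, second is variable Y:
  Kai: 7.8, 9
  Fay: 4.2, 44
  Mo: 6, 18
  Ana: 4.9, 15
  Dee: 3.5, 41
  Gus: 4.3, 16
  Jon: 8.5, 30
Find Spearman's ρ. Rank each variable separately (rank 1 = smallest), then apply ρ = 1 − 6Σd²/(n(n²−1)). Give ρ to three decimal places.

-0.500

Ranks of variable 1: 6, 2, 5, 4, 1, 3, 7
Ranks of variable 2: 1, 7, 4, 2, 6, 3, 5
d = r₁ − r₂: 5, -5, 1, 2, -5, 0, 2
d²: 25, 25, 1, 4, 25, 0, 4; Σd² = 84
ρ = 1 − 6·84/(7·48) = 1 − 504/336 = -0.500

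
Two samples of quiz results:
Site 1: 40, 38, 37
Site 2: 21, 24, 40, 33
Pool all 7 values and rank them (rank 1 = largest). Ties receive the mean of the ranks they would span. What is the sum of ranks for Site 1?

Sorted (descending): 40, 40, 38, 37, 33, 24, 21
The 2 values of 40 occupy positions 1–2 → average rank (1+2)/2 = 1.5.
Site 1 values → pooled ranks: 40→1.5, 38→3, 37→4
Rank sum = 1.5 + 3 + 4 = 8.5

8.5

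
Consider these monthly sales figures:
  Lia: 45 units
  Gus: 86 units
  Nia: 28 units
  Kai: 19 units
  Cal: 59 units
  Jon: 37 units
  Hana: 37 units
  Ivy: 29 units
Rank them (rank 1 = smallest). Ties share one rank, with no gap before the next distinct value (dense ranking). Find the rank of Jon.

Sorted (ascending): 19, 28, 29, 37, 37, 45, 59, 86
The 2 values of 37 share dense rank 4.
Remaining distinct values take the next consecutive integers.
Jon has value 37 units → rank 4.

4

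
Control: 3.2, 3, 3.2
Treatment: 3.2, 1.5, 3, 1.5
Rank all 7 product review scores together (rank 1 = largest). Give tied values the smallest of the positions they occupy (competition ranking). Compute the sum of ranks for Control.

Sorted (descending): 3.2, 3.2, 3.2, 3, 3, 1.5, 1.5
The 3 values of 3.2 occupy positions 1–3 → each gets rank 1.
The 2 values of 3 occupy positions 4–5 → each gets rank 4.
The 2 values of 1.5 occupy positions 6–7 → each gets rank 6.
Control values → pooled ranks: 3.2→1, 3→4, 3.2→1
Rank sum = 1 + 4 + 1 = 6

6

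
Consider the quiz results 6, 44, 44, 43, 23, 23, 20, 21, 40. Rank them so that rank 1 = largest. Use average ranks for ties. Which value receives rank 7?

Sorted (descending): 44, 44, 43, 40, 23, 23, 21, 20, 6
The 2 values of 44 occupy positions 1–2 → average rank (1+2)/2 = 1.5.
The 2 values of 23 occupy positions 5–6 → average rank (5+6)/2 = 5.5.
Rank 7 → value 21.

21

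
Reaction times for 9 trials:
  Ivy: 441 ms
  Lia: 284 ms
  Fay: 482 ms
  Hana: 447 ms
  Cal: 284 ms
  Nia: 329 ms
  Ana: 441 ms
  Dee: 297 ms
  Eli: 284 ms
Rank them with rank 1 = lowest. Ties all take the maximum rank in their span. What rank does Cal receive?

Sorted (ascending): 284, 284, 284, 297, 329, 441, 441, 447, 482
The 3 values of 284 occupy positions 1–3 → each gets rank 3.
The 2 values of 441 occupy positions 6–7 → each gets rank 7.
Cal has value 284 ms → rank 3.

3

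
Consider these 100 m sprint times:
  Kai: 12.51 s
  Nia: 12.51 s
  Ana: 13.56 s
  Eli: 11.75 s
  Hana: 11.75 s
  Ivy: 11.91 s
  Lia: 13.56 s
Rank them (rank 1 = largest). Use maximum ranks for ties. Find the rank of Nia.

4

Sorted (descending): 13.56, 13.56, 12.51, 12.51, 11.91, 11.75, 11.75
The 2 values of 13.56 occupy positions 1–2 → each gets rank 2.
The 2 values of 12.51 occupy positions 3–4 → each gets rank 4.
The 2 values of 11.75 occupy positions 6–7 → each gets rank 7.
Nia has value 12.51 s → rank 4.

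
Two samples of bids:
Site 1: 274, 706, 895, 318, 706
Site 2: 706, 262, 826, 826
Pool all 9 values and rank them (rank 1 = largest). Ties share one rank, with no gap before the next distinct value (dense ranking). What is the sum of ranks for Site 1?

Sorted (descending): 895, 826, 826, 706, 706, 706, 318, 274, 262
The 2 values of 826 share dense rank 2.
The 3 values of 706 share dense rank 3.
Remaining distinct values take the next consecutive integers.
Site 1 values → pooled ranks: 274→5, 706→3, 895→1, 318→4, 706→3
Rank sum = 5 + 3 + 1 + 4 + 3 = 16

16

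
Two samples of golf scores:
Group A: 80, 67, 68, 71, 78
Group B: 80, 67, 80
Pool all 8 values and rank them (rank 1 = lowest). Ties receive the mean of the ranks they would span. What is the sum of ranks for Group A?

20.5

Sorted (ascending): 67, 67, 68, 71, 78, 80, 80, 80
The 2 values of 67 occupy positions 1–2 → average rank (1+2)/2 = 1.5.
The 3 values of 80 occupy positions 6–8 → average rank 7.
Group A values → pooled ranks: 80→7, 67→1.5, 68→3, 71→4, 78→5
Rank sum = 7 + 1.5 + 3 + 4 + 5 = 20.5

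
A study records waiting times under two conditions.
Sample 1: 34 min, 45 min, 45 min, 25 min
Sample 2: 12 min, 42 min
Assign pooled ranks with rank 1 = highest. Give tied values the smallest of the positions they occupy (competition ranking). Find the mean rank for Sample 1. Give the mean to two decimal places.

Sorted (descending): 45, 45, 42, 34, 25, 12
The 2 values of 45 occupy positions 1–2 → each gets rank 1.
Sample 1 values → pooled ranks: 34→4, 45→1, 45→1, 25→5
Mean rank = (4 + 1 + 1 + 5) / 4 = 2.75

2.75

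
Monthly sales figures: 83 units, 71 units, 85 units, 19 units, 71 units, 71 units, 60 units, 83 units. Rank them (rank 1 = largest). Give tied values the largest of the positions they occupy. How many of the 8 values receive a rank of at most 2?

1

Sorted (descending): 85, 83, 83, 71, 71, 71, 60, 19
The 2 values of 83 occupy positions 2–3 → each gets rank 3.
The 3 values of 71 occupy positions 4–6 → each gets rank 6.
Ranks ≤ 2: {1} → 1 value.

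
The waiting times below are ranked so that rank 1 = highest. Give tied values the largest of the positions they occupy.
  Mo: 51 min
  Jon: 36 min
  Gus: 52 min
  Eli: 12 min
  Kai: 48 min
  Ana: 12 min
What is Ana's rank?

6

Sorted (descending): 52, 51, 48, 36, 12, 12
The 2 values of 12 occupy positions 5–6 → each gets rank 6.
Ana has value 12 min → rank 6.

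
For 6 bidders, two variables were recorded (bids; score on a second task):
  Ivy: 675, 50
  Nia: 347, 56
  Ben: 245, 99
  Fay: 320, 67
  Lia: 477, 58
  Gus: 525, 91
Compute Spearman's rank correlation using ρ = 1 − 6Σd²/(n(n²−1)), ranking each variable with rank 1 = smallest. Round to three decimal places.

-0.600

Ranks of variable 1: 6, 3, 1, 2, 4, 5
Ranks of variable 2: 1, 2, 6, 4, 3, 5
d = r₁ − r₂: 5, 1, -5, -2, 1, 0
d²: 25, 1, 25, 4, 1, 0; Σd² = 56
ρ = 1 − 6·56/(6·35) = 1 − 336/210 = -0.600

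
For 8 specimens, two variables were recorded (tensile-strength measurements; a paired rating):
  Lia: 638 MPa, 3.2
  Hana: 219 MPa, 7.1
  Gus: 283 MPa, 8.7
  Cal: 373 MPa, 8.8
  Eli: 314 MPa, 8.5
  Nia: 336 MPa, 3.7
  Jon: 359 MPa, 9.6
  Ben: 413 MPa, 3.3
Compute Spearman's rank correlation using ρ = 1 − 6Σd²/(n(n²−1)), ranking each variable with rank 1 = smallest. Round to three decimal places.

-0.357

Ranks of variable 1: 8, 1, 2, 6, 3, 4, 5, 7
Ranks of variable 2: 1, 4, 6, 7, 5, 3, 8, 2
d = r₁ − r₂: 7, -3, -4, -1, -2, 1, -3, 5
d²: 49, 9, 16, 1, 4, 1, 9, 25; Σd² = 114
ρ = 1 − 6·114/(8·63) = 1 − 684/504 = -0.357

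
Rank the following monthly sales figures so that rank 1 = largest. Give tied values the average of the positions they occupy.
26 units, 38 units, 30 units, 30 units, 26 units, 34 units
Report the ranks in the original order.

5.5, 1, 3.5, 3.5, 5.5, 2

Sorted (descending): 38, 34, 30, 30, 26, 26
The 2 values of 30 occupy positions 3–4 → average rank (3+4)/2 = 3.5.
The 2 values of 26 occupy positions 5–6 → average rank (5+6)/2 = 5.5.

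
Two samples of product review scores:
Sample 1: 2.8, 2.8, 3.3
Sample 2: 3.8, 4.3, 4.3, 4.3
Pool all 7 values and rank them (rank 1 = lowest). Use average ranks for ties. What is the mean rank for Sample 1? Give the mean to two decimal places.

2.00

Sorted (ascending): 2.8, 2.8, 3.3, 3.8, 4.3, 4.3, 4.3
The 2 values of 2.8 occupy positions 1–2 → average rank (1+2)/2 = 1.5.
The 3 values of 4.3 occupy positions 5–7 → average rank 6.
Sample 1 values → pooled ranks: 2.8→1.5, 2.8→1.5, 3.3→3
Mean rank = (1.5 + 1.5 + 3) / 3 = 2.00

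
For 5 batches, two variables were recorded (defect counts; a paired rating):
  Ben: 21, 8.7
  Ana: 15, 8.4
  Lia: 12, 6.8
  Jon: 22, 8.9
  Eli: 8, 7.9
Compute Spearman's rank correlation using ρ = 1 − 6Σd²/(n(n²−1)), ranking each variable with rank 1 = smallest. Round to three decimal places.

0.900

Ranks of variable 1: 4, 3, 2, 5, 1
Ranks of variable 2: 4, 3, 1, 5, 2
d = r₁ − r₂: 0, 0, 1, 0, -1
d²: 0, 0, 1, 0, 1; Σd² = 2
ρ = 1 − 6·2/(5·24) = 1 − 12/120 = 0.900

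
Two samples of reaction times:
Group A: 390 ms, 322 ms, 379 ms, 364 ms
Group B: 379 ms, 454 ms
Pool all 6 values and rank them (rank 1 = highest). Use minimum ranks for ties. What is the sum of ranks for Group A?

Sorted (descending): 454, 390, 379, 379, 364, 322
The 2 values of 379 occupy positions 3–4 → each gets rank 3.
Group A values → pooled ranks: 390→2, 322→6, 379→3, 364→5
Rank sum = 2 + 6 + 3 + 5 = 16

16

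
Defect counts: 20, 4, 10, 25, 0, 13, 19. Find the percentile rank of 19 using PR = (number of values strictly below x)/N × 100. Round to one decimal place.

57.1

N = 7.
Strictly below 19: 4. Equal to 19: 1.
PR = 4/7 × 100 = 57.1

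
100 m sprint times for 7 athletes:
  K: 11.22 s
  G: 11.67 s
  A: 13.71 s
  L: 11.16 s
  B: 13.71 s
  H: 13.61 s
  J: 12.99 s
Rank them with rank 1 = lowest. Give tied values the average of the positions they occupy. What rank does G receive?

Sorted (ascending): 11.16, 11.22, 11.67, 12.99, 13.61, 13.71, 13.71
The 2 values of 13.71 occupy positions 6–7 → average rank (6+7)/2 = 6.5.
G has value 11.67 s → rank 3.

3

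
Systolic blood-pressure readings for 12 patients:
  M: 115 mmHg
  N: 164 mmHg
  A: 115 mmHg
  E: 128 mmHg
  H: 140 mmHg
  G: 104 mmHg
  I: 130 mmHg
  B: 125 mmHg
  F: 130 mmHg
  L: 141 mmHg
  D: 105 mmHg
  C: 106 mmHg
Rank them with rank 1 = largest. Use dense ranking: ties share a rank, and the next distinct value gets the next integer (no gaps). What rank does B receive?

Sorted (descending): 164, 141, 140, 130, 130, 128, 125, 115, 115, 106, 105, 104
The 2 values of 130 share dense rank 4.
The 2 values of 115 share dense rank 7.
Remaining distinct values take the next consecutive integers.
B has value 125 mmHg → rank 6.

6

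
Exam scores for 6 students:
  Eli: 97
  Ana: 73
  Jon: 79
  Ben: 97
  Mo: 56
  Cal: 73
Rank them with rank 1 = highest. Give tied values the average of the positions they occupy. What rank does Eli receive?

Sorted (descending): 97, 97, 79, 73, 73, 56
The 2 values of 97 occupy positions 1–2 → average rank (1+2)/2 = 1.5.
The 2 values of 73 occupy positions 4–5 → average rank (4+5)/2 = 4.5.
Eli has value 97 → rank 1.5.

1.5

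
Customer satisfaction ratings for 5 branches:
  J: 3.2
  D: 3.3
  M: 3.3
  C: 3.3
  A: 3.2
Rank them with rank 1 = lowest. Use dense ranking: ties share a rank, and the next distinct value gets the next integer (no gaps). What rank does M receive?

Sorted (ascending): 3.2, 3.2, 3.3, 3.3, 3.3
The 2 values of 3.2 share dense rank 1.
The 3 values of 3.3 share dense rank 2.
M has value 3.3 → rank 2.

2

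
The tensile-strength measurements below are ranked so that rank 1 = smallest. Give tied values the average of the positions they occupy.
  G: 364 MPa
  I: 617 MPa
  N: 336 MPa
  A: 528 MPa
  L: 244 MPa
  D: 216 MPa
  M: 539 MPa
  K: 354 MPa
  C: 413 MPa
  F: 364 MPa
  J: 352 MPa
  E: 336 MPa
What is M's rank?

11

Sorted (ascending): 216, 244, 336, 336, 352, 354, 364, 364, 413, 528, 539, 617
The 2 values of 336 occupy positions 3–4 → average rank (3+4)/2 = 3.5.
The 2 values of 364 occupy positions 7–8 → average rank (7+8)/2 = 7.5.
M has value 539 MPa → rank 11.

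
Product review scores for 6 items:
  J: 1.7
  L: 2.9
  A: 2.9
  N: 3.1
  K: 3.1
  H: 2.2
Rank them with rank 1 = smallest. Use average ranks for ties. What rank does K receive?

5.5

Sorted (ascending): 1.7, 2.2, 2.9, 2.9, 3.1, 3.1
The 2 values of 2.9 occupy positions 3–4 → average rank (3+4)/2 = 3.5.
The 2 values of 3.1 occupy positions 5–6 → average rank (5+6)/2 = 5.5.
K has value 3.1 → rank 5.5.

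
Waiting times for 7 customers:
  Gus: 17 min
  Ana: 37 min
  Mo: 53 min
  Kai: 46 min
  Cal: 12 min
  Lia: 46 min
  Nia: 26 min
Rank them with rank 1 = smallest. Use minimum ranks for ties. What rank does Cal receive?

Sorted (ascending): 12, 17, 26, 37, 46, 46, 53
The 2 values of 46 occupy positions 5–6 → each gets rank 5.
Cal has value 12 min → rank 1.

1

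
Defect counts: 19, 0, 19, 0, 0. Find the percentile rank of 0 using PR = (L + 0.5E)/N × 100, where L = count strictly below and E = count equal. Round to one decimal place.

30.0

N = 5.
Strictly below 0: 0. Equal to 0: 3.
PR = (0 + 0.5·3)/5 × 100 = 30.0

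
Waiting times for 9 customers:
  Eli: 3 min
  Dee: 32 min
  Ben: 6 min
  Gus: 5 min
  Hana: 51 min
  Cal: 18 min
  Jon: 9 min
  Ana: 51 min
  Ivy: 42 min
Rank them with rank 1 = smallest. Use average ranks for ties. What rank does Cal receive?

5

Sorted (ascending): 3, 5, 6, 9, 18, 32, 42, 51, 51
The 2 values of 51 occupy positions 8–9 → average rank (8+9)/2 = 8.5.
Cal has value 18 min → rank 5.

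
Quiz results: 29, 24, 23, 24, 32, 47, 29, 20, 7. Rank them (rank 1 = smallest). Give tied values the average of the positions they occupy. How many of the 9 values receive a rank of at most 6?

5

Sorted (ascending): 7, 20, 23, 24, 24, 29, 29, 32, 47
The 2 values of 24 occupy positions 4–5 → average rank (4+5)/2 = 4.5.
The 2 values of 29 occupy positions 6–7 → average rank (6+7)/2 = 6.5.
Ranks ≤ 6: {1, 2, 3, 4.5, 4.5} → 5 values.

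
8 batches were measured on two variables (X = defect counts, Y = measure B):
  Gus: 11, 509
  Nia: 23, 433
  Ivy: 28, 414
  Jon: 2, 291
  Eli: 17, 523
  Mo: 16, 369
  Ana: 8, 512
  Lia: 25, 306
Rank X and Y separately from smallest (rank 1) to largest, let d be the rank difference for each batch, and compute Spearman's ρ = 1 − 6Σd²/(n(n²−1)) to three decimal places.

Ranks of variable 1: 3, 6, 8, 1, 5, 4, 2, 7
Ranks of variable 2: 6, 5, 4, 1, 8, 3, 7, 2
d = r₁ − r₂: -3, 1, 4, 0, -3, 1, -5, 5
d²: 9, 1, 16, 0, 9, 1, 25, 25; Σd² = 86
ρ = 1 − 6·86/(8·63) = 1 − 516/504 = -0.024

-0.024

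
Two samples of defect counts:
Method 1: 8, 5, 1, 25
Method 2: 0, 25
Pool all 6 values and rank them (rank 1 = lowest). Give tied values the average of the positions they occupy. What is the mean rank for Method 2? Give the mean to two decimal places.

Sorted (ascending): 0, 1, 5, 8, 25, 25
The 2 values of 25 occupy positions 5–6 → average rank (5+6)/2 = 5.5.
Method 2 values → pooled ranks: 0→1, 25→5.5
Mean rank = (1 + 5.5) / 2 = 3.25

3.25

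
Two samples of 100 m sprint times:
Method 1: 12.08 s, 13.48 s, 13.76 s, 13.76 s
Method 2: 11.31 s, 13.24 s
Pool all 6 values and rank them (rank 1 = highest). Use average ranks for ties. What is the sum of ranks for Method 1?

Sorted (descending): 13.76, 13.76, 13.48, 13.24, 12.08, 11.31
The 2 values of 13.76 occupy positions 1–2 → average rank (1+2)/2 = 1.5.
Method 1 values → pooled ranks: 12.08→5, 13.48→3, 13.76→1.5, 13.76→1.5
Rank sum = 5 + 3 + 1.5 + 1.5 = 11

11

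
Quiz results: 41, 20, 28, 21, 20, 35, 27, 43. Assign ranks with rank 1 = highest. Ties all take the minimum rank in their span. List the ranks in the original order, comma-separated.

2, 7, 4, 6, 7, 3, 5, 1

Sorted (descending): 43, 41, 35, 28, 27, 21, 20, 20
The 2 values of 20 occupy positions 7–8 → each gets rank 7.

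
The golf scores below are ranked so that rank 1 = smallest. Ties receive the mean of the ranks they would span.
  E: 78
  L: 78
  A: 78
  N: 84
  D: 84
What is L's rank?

Sorted (ascending): 78, 78, 78, 84, 84
The 3 values of 78 occupy positions 1–3 → average rank 2.
The 2 values of 84 occupy positions 4–5 → average rank (4+5)/2 = 4.5.
L has value 78 → rank 2.

2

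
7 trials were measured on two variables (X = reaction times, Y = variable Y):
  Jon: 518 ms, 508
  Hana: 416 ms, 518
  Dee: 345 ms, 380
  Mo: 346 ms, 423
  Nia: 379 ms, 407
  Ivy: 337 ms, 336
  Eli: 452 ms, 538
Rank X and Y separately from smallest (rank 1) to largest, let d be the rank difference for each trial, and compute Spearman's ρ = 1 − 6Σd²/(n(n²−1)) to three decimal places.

0.857

Ranks of variable 1: 7, 5, 2, 3, 4, 1, 6
Ranks of variable 2: 5, 6, 2, 4, 3, 1, 7
d = r₁ − r₂: 2, -1, 0, -1, 1, 0, -1
d²: 4, 1, 0, 1, 1, 0, 1; Σd² = 8
ρ = 1 − 6·8/(7·48) = 1 − 48/336 = 0.857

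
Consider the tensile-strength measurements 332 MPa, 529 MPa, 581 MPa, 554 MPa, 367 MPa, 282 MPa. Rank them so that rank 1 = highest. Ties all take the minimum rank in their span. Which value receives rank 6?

282

Sorted (descending): 581, 554, 529, 367, 332, 282
No ties — each value takes its position as its rank.
Rank 6 → value 282.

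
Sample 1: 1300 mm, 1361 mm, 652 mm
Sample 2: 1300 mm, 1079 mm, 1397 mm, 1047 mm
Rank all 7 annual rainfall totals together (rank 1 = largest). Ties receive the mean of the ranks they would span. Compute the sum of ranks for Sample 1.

Sorted (descending): 1397, 1361, 1300, 1300, 1079, 1047, 652
The 2 values of 1300 occupy positions 3–4 → average rank (3+4)/2 = 3.5.
Sample 1 values → pooled ranks: 1300→3.5, 1361→2, 652→7
Rank sum = 3.5 + 2 + 7 = 12.5

12.5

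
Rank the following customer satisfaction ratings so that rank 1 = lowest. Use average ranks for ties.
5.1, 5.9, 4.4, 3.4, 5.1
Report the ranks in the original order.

Sorted (ascending): 3.4, 4.4, 5.1, 5.1, 5.9
The 2 values of 5.1 occupy positions 3–4 → average rank (3+4)/2 = 3.5.

3.5, 5, 2, 1, 3.5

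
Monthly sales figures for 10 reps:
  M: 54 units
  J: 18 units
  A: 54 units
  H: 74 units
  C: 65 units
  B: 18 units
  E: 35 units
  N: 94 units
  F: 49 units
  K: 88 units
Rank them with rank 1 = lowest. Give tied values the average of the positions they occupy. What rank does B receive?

1.5

Sorted (ascending): 18, 18, 35, 49, 54, 54, 65, 74, 88, 94
The 2 values of 18 occupy positions 1–2 → average rank (1+2)/2 = 1.5.
The 2 values of 54 occupy positions 5–6 → average rank (5+6)/2 = 5.5.
B has value 18 units → rank 1.5.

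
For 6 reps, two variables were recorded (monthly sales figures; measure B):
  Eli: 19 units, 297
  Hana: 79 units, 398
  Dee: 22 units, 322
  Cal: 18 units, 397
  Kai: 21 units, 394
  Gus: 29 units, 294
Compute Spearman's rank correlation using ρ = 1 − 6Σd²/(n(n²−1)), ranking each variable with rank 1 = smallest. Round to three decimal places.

Ranks of variable 1: 2, 6, 4, 1, 3, 5
Ranks of variable 2: 2, 6, 3, 5, 4, 1
d = r₁ − r₂: 0, 0, 1, -4, -1, 4
d²: 0, 0, 1, 16, 1, 16; Σd² = 34
ρ = 1 − 6·34/(6·35) = 1 − 204/210 = 0.029

0.029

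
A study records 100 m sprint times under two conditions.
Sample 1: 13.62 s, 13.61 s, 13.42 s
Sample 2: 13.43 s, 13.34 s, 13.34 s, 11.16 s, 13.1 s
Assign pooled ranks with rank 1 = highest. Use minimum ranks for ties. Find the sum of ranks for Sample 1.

7

Sorted (descending): 13.62, 13.61, 13.43, 13.42, 13.34, 13.34, 13.1, 11.16
The 2 values of 13.34 occupy positions 5–6 → each gets rank 5.
Sample 1 values → pooled ranks: 13.62→1, 13.61→2, 13.42→4
Rank sum = 1 + 2 + 4 = 7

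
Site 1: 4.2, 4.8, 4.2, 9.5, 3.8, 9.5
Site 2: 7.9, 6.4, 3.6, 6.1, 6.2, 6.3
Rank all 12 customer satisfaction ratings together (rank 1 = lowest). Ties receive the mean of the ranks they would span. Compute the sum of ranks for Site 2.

Sorted (ascending): 3.6, 3.8, 4.2, 4.2, 4.8, 6.1, 6.2, 6.3, 6.4, 7.9, 9.5, 9.5
The 2 values of 4.2 occupy positions 3–4 → average rank (3+4)/2 = 3.5.
The 2 values of 9.5 occupy positions 11–12 → average rank (11+12)/2 = 11.5.
Site 2 values → pooled ranks: 7.9→10, 6.4→9, 3.6→1, 6.1→6, 6.2→7, 6.3→8
Rank sum = 10 + 9 + 1 + 6 + 7 + 8 = 41

41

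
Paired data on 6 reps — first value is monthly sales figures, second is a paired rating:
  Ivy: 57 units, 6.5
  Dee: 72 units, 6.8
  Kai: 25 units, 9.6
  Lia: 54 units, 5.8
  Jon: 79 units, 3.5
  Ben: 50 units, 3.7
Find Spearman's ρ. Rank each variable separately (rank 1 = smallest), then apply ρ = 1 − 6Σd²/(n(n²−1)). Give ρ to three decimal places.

-0.429

Ranks of variable 1: 4, 5, 1, 3, 6, 2
Ranks of variable 2: 4, 5, 6, 3, 1, 2
d = r₁ − r₂: 0, 0, -5, 0, 5, 0
d²: 0, 0, 25, 0, 25, 0; Σd² = 50
ρ = 1 − 6·50/(6·35) = 1 − 300/210 = -0.429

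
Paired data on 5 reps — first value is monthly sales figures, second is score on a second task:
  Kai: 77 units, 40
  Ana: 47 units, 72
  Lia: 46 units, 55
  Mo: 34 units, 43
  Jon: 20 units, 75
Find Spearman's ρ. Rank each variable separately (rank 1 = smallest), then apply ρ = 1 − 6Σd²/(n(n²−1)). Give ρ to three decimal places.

-0.600

Ranks of variable 1: 5, 4, 3, 2, 1
Ranks of variable 2: 1, 4, 3, 2, 5
d = r₁ − r₂: 4, 0, 0, 0, -4
d²: 16, 0, 0, 0, 16; Σd² = 32
ρ = 1 − 6·32/(5·24) = 1 − 192/120 = -0.600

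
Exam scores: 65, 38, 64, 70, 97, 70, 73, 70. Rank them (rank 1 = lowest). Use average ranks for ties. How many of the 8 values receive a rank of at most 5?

6

Sorted (ascending): 38, 64, 65, 70, 70, 70, 73, 97
The 3 values of 70 occupy positions 4–6 → average rank 5.
Ranks ≤ 5: {1, 2, 3, 5, 5, 5} → 6 values.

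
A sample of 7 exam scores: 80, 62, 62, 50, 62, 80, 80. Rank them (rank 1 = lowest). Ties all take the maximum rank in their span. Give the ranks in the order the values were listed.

7, 4, 4, 1, 4, 7, 7

Sorted (ascending): 50, 62, 62, 62, 80, 80, 80
The 3 values of 62 occupy positions 2–4 → each gets rank 4.
The 3 values of 80 occupy positions 5–7 → each gets rank 7.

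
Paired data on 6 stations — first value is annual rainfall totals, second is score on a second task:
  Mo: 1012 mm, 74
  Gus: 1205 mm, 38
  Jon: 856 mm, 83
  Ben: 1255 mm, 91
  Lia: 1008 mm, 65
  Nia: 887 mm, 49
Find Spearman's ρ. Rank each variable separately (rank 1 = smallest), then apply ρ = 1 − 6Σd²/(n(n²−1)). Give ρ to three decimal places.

0.086

Ranks of variable 1: 4, 5, 1, 6, 3, 2
Ranks of variable 2: 4, 1, 5, 6, 3, 2
d = r₁ − r₂: 0, 4, -4, 0, 0, 0
d²: 0, 16, 16, 0, 0, 0; Σd² = 32
ρ = 1 − 6·32/(6·35) = 1 − 192/210 = 0.086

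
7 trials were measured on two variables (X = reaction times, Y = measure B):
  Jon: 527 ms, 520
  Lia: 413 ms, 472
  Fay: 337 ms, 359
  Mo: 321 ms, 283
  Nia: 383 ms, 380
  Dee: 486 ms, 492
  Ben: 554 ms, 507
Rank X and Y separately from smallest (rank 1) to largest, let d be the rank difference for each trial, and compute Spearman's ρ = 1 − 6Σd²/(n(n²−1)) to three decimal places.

Ranks of variable 1: 6, 4, 2, 1, 3, 5, 7
Ranks of variable 2: 7, 4, 2, 1, 3, 5, 6
d = r₁ − r₂: -1, 0, 0, 0, 0, 0, 1
d²: 1, 0, 0, 0, 0, 0, 1; Σd² = 2
ρ = 1 − 6·2/(7·48) = 1 − 12/336 = 0.964

0.964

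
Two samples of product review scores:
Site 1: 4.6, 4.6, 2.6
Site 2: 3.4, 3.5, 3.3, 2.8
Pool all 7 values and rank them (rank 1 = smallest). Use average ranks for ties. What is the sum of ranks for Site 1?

Sorted (ascending): 2.6, 2.8, 3.3, 3.4, 3.5, 4.6, 4.6
The 2 values of 4.6 occupy positions 6–7 → average rank (6+7)/2 = 6.5.
Site 1 values → pooled ranks: 4.6→6.5, 4.6→6.5, 2.6→1
Rank sum = 6.5 + 6.5 + 1 = 14

14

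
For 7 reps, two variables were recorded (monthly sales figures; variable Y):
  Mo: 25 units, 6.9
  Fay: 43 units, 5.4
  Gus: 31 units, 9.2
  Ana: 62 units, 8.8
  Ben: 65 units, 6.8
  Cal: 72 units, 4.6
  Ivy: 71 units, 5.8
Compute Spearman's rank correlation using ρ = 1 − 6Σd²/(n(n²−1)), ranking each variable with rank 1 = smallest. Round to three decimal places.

-0.643

Ranks of variable 1: 1, 3, 2, 4, 5, 7, 6
Ranks of variable 2: 5, 2, 7, 6, 4, 1, 3
d = r₁ − r₂: -4, 1, -5, -2, 1, 6, 3
d²: 16, 1, 25, 4, 1, 36, 9; Σd² = 92
ρ = 1 − 6·92/(7·48) = 1 − 552/336 = -0.643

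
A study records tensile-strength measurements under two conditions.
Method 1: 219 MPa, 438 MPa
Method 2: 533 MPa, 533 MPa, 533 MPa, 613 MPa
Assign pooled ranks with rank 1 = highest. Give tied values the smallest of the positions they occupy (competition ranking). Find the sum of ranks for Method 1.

Sorted (descending): 613, 533, 533, 533, 438, 219
The 3 values of 533 occupy positions 2–4 → each gets rank 2.
Method 1 values → pooled ranks: 219→6, 438→5
Rank sum = 6 + 5 = 11

11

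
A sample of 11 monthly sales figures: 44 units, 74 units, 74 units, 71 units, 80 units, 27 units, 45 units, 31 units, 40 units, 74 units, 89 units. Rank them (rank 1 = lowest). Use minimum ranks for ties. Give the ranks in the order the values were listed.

4, 7, 7, 6, 10, 1, 5, 2, 3, 7, 11

Sorted (ascending): 27, 31, 40, 44, 45, 71, 74, 74, 74, 80, 89
The 3 values of 74 occupy positions 7–9 → each gets rank 7.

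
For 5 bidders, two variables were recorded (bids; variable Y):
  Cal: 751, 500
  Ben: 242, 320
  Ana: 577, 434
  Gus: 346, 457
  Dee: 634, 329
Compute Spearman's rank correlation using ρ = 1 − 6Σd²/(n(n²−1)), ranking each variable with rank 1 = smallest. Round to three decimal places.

Ranks of variable 1: 5, 1, 3, 2, 4
Ranks of variable 2: 5, 1, 3, 4, 2
d = r₁ − r₂: 0, 0, 0, -2, 2
d²: 0, 0, 0, 4, 4; Σd² = 8
ρ = 1 − 6·8/(5·24) = 1 − 48/120 = 0.600

0.600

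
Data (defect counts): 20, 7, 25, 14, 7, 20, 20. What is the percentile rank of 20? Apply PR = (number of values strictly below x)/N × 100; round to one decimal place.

42.9

N = 7.
Strictly below 20: 3. Equal to 20: 3.
PR = 3/7 × 100 = 42.9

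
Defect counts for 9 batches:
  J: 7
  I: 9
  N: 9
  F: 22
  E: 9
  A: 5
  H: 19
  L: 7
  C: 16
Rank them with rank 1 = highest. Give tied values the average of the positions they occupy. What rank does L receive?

7.5

Sorted (descending): 22, 19, 16, 9, 9, 9, 7, 7, 5
The 3 values of 9 occupy positions 4–6 → average rank 5.
The 2 values of 7 occupy positions 7–8 → average rank (7+8)/2 = 7.5.
L has value 7 → rank 7.5.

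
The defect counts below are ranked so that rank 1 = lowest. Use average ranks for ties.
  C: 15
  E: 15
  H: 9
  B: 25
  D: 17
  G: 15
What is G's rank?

Sorted (ascending): 9, 15, 15, 15, 17, 25
The 3 values of 15 occupy positions 2–4 → average rank 3.
G has value 15 → rank 3.

3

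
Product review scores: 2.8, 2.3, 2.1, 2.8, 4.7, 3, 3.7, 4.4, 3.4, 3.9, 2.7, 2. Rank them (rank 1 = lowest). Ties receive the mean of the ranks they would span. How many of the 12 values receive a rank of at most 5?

Sorted (ascending): 2, 2.1, 2.3, 2.7, 2.8, 2.8, 3, 3.4, 3.7, 3.9, 4.4, 4.7
The 2 values of 2.8 occupy positions 5–6 → average rank (5+6)/2 = 5.5.
Ranks ≤ 5: {1, 2, 3, 4} → 4 values.

4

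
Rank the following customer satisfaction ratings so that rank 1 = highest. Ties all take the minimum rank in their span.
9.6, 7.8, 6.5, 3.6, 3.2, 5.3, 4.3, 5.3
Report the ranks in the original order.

Sorted (descending): 9.6, 7.8, 6.5, 5.3, 5.3, 4.3, 3.6, 3.2
The 2 values of 5.3 occupy positions 4–5 → each gets rank 4.

1, 2, 3, 7, 8, 4, 6, 4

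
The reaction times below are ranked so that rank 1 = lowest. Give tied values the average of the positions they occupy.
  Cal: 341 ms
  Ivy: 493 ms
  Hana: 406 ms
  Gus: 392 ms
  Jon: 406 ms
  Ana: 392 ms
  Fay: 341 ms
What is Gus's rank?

Sorted (ascending): 341, 341, 392, 392, 406, 406, 493
The 2 values of 341 occupy positions 1–2 → average rank (1+2)/2 = 1.5.
The 2 values of 392 occupy positions 3–4 → average rank (3+4)/2 = 3.5.
The 2 values of 406 occupy positions 5–6 → average rank (5+6)/2 = 5.5.
Gus has value 392 ms → rank 3.5.

3.5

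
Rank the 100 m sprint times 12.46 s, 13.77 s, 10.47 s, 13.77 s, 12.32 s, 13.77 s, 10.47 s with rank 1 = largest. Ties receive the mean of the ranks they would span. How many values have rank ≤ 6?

5

Sorted (descending): 13.77, 13.77, 13.77, 12.46, 12.32, 10.47, 10.47
The 3 values of 13.77 occupy positions 1–3 → average rank 2.
The 2 values of 10.47 occupy positions 6–7 → average rank (6+7)/2 = 6.5.
Ranks ≤ 6: {2, 2, 2, 4, 5} → 5 values.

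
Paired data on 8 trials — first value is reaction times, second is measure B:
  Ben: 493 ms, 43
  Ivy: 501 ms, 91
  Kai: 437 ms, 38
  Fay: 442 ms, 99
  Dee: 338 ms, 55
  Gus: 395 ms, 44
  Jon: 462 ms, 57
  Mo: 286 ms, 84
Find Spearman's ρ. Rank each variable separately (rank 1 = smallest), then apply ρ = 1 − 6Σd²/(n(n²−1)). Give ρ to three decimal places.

Ranks of variable 1: 7, 8, 4, 5, 2, 3, 6, 1
Ranks of variable 2: 2, 7, 1, 8, 4, 3, 5, 6
d = r₁ − r₂: 5, 1, 3, -3, -2, 0, 1, -5
d²: 25, 1, 9, 9, 4, 0, 1, 25; Σd² = 74
ρ = 1 − 6·74/(8·63) = 1 − 444/504 = 0.119

0.119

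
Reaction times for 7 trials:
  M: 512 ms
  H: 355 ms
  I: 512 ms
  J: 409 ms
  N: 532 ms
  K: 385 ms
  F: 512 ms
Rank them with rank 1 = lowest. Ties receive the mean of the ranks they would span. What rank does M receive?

5

Sorted (ascending): 355, 385, 409, 512, 512, 512, 532
The 3 values of 512 occupy positions 4–6 → average rank 5.
M has value 512 ms → rank 5.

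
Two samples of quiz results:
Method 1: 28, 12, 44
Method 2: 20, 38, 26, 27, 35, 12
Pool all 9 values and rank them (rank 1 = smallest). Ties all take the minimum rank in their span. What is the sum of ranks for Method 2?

Sorted (ascending): 12, 12, 20, 26, 27, 28, 35, 38, 44
The 2 values of 12 occupy positions 1–2 → each gets rank 1.
Method 2 values → pooled ranks: 20→3, 38→8, 26→4, 27→5, 35→7, 12→1
Rank sum = 3 + 8 + 4 + 5 + 7 + 1 = 28

28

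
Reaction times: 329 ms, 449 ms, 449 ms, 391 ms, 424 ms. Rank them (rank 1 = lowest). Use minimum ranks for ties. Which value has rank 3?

Sorted (ascending): 329, 391, 424, 449, 449
The 2 values of 449 occupy positions 4–5 → each gets rank 4.
Rank 3 → value 424.

424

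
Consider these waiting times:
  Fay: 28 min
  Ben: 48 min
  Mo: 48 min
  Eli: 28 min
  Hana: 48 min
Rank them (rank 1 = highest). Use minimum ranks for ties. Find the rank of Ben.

Sorted (descending): 48, 48, 48, 28, 28
The 3 values of 48 occupy positions 1–3 → each gets rank 1.
The 2 values of 28 occupy positions 4–5 → each gets rank 4.
Ben has value 48 min → rank 1.

1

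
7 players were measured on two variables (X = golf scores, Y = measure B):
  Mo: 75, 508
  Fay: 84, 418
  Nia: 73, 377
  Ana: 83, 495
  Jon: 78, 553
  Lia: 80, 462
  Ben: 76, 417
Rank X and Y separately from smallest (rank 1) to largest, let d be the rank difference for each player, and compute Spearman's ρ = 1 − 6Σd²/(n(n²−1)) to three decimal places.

Ranks of variable 1: 2, 7, 1, 6, 4, 5, 3
Ranks of variable 2: 6, 3, 1, 5, 7, 4, 2
d = r₁ − r₂: -4, 4, 0, 1, -3, 1, 1
d²: 16, 16, 0, 1, 9, 1, 1; Σd² = 44
ρ = 1 − 6·44/(7·48) = 1 − 264/336 = 0.214

0.214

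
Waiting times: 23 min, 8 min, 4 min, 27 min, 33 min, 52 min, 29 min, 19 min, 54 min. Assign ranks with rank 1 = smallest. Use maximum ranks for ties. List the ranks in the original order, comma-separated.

4, 2, 1, 5, 7, 8, 6, 3, 9

Sorted (ascending): 4, 8, 19, 23, 27, 29, 33, 52, 54
No ties — each value takes its position as its rank.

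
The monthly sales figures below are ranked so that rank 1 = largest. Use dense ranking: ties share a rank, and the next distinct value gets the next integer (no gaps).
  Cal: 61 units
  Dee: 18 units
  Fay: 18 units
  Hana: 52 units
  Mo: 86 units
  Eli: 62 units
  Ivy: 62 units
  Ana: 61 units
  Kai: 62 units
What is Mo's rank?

1

Sorted (descending): 86, 62, 62, 62, 61, 61, 52, 18, 18
The 3 values of 62 share dense rank 2.
The 2 values of 61 share dense rank 3.
The 2 values of 18 share dense rank 5.
Remaining distinct values take the next consecutive integers.
Mo has value 86 units → rank 1.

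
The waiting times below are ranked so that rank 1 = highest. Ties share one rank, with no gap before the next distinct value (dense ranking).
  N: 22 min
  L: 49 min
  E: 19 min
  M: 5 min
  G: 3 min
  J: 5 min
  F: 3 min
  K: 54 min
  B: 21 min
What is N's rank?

3

Sorted (descending): 54, 49, 22, 21, 19, 5, 5, 3, 3
The 2 values of 5 share dense rank 6.
The 2 values of 3 share dense rank 7.
Remaining distinct values take the next consecutive integers.
N has value 22 min → rank 3.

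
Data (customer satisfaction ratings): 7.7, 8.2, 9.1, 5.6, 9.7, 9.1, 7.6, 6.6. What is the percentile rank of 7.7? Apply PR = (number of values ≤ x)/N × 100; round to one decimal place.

50.0

N = 8.
Strictly below 7.7: 3. Equal to 7.7: 1.
PR = 4/8 × 100 = 50.0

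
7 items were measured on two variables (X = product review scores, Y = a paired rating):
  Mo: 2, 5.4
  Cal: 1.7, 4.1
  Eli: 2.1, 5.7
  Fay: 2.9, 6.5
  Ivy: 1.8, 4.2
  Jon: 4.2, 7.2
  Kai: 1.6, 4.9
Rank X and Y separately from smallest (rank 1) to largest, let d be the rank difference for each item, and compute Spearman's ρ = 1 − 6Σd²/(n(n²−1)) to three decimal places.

Ranks of variable 1: 4, 2, 5, 6, 3, 7, 1
Ranks of variable 2: 4, 1, 5, 6, 2, 7, 3
d = r₁ − r₂: 0, 1, 0, 0, 1, 0, -2
d²: 0, 1, 0, 0, 1, 0, 4; Σd² = 6
ρ = 1 − 6·6/(7·48) = 1 − 36/336 = 0.893

0.893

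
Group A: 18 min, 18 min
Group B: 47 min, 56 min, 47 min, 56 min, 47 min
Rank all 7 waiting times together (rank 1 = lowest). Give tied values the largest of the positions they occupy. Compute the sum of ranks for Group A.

4

Sorted (ascending): 18, 18, 47, 47, 47, 56, 56
The 2 values of 18 occupy positions 1–2 → each gets rank 2.
The 3 values of 47 occupy positions 3–5 → each gets rank 5.
The 2 values of 56 occupy positions 6–7 → each gets rank 7.
Group A values → pooled ranks: 18→2, 18→2
Rank sum = 2 + 2 = 4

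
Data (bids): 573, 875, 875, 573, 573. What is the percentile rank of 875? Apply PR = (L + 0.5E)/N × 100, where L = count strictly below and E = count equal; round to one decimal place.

N = 5.
Strictly below 875: 3. Equal to 875: 2.
PR = (3 + 0.5·2)/5 × 100 = 80.0

80.0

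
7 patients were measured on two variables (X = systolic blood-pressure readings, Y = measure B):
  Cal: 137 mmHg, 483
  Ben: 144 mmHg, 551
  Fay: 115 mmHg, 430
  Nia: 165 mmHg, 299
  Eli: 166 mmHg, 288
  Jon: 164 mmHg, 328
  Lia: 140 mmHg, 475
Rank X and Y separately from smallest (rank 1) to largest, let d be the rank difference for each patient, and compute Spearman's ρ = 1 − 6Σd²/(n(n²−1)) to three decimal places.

Ranks of variable 1: 2, 4, 1, 6, 7, 5, 3
Ranks of variable 2: 6, 7, 4, 2, 1, 3, 5
d = r₁ − r₂: -4, -3, -3, 4, 6, 2, -2
d²: 16, 9, 9, 16, 36, 4, 4; Σd² = 94
ρ = 1 − 6·94/(7·48) = 1 − 564/336 = -0.679

-0.679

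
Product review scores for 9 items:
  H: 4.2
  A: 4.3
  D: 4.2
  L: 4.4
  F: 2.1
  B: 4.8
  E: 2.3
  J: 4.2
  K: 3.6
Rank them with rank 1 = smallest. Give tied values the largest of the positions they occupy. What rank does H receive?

Sorted (ascending): 2.1, 2.3, 3.6, 4.2, 4.2, 4.2, 4.3, 4.4, 4.8
The 3 values of 4.2 occupy positions 4–6 → each gets rank 6.
H has value 4.2 → rank 6.

6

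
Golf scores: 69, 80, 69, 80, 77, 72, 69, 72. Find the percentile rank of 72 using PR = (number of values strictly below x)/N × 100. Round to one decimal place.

37.5

N = 8.
Strictly below 72: 3. Equal to 72: 2.
PR = 3/8 × 100 = 37.5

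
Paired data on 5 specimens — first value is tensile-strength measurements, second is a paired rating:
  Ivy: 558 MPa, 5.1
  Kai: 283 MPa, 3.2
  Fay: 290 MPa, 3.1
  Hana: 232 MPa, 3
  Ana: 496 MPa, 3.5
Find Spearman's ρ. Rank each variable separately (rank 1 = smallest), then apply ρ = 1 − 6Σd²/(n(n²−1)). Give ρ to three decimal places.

Ranks of variable 1: 5, 2, 3, 1, 4
Ranks of variable 2: 5, 3, 2, 1, 4
d = r₁ − r₂: 0, -1, 1, 0, 0
d²: 0, 1, 1, 0, 0; Σd² = 2
ρ = 1 − 6·2/(5·24) = 1 − 12/120 = 0.900

0.900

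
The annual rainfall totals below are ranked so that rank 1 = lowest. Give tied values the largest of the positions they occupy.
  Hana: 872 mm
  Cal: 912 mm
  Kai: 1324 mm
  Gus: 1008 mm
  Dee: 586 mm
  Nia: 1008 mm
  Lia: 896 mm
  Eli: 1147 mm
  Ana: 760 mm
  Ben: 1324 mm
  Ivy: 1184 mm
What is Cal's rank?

5

Sorted (ascending): 586, 760, 872, 896, 912, 1008, 1008, 1147, 1184, 1324, 1324
The 2 values of 1008 occupy positions 6–7 → each gets rank 7.
The 2 values of 1324 occupy positions 10–11 → each gets rank 11.
Cal has value 912 mm → rank 5.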